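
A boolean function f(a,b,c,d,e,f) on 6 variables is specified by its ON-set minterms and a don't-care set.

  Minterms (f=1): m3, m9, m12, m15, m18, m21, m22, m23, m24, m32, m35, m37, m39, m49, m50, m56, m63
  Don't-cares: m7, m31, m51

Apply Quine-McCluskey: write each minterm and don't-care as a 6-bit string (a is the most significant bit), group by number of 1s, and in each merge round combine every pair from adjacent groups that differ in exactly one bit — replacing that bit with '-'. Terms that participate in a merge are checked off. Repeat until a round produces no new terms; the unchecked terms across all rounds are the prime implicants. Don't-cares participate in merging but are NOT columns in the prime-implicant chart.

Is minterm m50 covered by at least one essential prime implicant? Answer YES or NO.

Round 0: 000011✓ 000111✓ 001001 001100 001111✓ 010010✓ 010101✓ 010110✓ 010111✓ 011000✓ 011111✓ 100000 100011✓ 100101✓ 100111✓ 110001✓ 110010✓ 110011✓ 111000✓ 111111✓
Round 1: -00011✓ -00111✓ -10010 -11000 -11111 0-0111✓ 0-1111✓ 00-111✓ 000-11✓ 01-111✓ 010-10 0101-1 01011- 1-0011 100-11✓ 1001-1 1100-1 11001-
Round 2: -00-11 0--111
PIs = {-00-11, -10010, -11000, -11111, 0--111, 001001, 001100, 010-10, 0101-1, 01011-, 1-0011, 100000, 1001-1, 1100-1, 11001-}
Coverage chart:
  m3: -00-11 ←essential
  m9: 001001 ←essential
  m12: 001100 ←essential
  m15: 0--111 ←essential
  m18: -10010,010-10
  m21: 0101-1 ←essential
  m22: 010-10,01011-
  m23: 0--111,0101-1,01011-
  m24: -11000 ←essential
  m32: 100000 ←essential
  m35: -00-11,1-0011
  m37: 1001-1 ←essential
  m39: -00-11,1001-1
  m49: 1100-1 ←essential
  m50: -10010,11001-
  m56: -11000 ←essential
  m63: -11111 ←essential
Essential: -00-11, -11000, -11111, 0--111, 001001, 001100, 0101-1, 100000, 1001-1, 1100-1

NO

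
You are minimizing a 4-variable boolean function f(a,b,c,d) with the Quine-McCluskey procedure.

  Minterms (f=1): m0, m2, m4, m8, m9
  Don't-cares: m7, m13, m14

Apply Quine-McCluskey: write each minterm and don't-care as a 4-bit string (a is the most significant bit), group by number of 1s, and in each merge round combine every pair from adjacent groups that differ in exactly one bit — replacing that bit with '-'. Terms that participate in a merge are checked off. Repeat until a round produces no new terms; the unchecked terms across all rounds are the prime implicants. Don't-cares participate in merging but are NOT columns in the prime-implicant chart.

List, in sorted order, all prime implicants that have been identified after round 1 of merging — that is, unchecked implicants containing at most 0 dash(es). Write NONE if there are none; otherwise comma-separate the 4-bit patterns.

0111, 1110

Round 0: 0000✓ 0010✓ 0100✓ 0111 1000✓ 1001✓ 1101✓ 1110
Round 1: -000 0-00 00-0 1-01 100-
PIs = {-000, 0-00, 00-0, 0111, 1-01, 100-, 1110}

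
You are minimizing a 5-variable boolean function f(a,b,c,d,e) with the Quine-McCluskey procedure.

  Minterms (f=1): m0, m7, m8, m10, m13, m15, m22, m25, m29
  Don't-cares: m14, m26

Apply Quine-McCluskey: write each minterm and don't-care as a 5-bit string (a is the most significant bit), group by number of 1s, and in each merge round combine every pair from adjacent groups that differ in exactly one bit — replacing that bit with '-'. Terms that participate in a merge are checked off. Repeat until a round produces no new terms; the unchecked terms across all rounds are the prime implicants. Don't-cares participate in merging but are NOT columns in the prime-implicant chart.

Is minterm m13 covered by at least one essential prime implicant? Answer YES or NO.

NO

[col 0] 00000*, 00111*, 01000*, 01010*, 01101*, 01110*, 01111*, 10110, 11001*, 11010*, 11101*
[col 1] -1010, -1101, 0-000, 0-111, 01-10, 010-0, 011-1, 0111-, 11-01
Prime implicants: -1010, -1101, 0-000, 0-111, 01-10, 010-0, 011-1, 0111-, 10110, 11-01
PI chart (minterm → PIs covering it):
  0 | 0-000  (sole → essential)
  7 | 0-111  (sole → essential)
  8 | 0-000,010-0
  10 | -1010,01-10,010-0
  13 | -1101,011-1
  15 | 0-111,011-1,0111-
  22 | 10110  (sole → essential)
  25 | 11-01  (sole → essential)
  29 | -1101,11-01
Essential prime implicants: 0-000, 0-111, 10110, 11-01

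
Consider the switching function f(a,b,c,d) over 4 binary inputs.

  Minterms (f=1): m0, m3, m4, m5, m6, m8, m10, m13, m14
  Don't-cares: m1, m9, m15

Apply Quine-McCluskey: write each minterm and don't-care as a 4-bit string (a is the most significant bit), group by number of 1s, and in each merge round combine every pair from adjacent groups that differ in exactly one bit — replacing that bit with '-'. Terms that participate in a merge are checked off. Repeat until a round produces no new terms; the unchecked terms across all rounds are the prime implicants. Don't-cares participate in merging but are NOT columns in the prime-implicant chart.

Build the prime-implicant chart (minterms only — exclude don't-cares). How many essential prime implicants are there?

1

size-2^0 implicants → 0000(✓)  0001(✓)  0011(✓)  0100(✓)  0101(✓)  0110(✓)  1000(✓)  1001(✓)  1010(✓)  1101(✓)  1110(✓)  1111(✓)
size-2^1 implicants → -000(✓)  -001(✓)  -101(✓)  -110  0-00(✓)  0-01(✓)  00-1  000-(✓)  01-0  010-(✓)  1-01(✓)  1-10  10-0  100-(✓)  11-1  111-
size-2^2 implicants → --01  -00-  0-0-
Unchecked terms (primes): --01, -00-, -110, 0-0-, 00-1, 01-0, 1-10, 10-0, 11-1, 111-
Minterm coverage:
  m0 ⊆ -00-,0-0-
  m3 ⊆ 00-1 [E]
  m4 ⊆ 0-0-,01-0
  m5 ⊆ --01,0-0-
  m6 ⊆ -110,01-0
  m8 ⊆ -00-,10-0
  m10 ⊆ 1-10,10-0
  m13 ⊆ --01,11-1
  m14 ⊆ -110,1-10,111-
E = {00-1}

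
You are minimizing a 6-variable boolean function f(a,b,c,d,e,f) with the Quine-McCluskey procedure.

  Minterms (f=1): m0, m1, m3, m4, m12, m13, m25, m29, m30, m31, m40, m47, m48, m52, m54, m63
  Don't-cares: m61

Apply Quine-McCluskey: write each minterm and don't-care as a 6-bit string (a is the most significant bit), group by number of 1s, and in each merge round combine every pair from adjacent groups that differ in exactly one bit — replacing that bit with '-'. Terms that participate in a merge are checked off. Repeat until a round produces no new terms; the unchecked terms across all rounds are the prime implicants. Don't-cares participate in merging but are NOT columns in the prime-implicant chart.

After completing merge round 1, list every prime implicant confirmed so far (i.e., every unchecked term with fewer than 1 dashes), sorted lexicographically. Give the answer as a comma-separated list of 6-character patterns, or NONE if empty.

101000

Round 0: 000000✓ 000001✓ 000011✓ 000100✓ 001100✓ 001101✓ 011001✓ 011101✓ 011110✓ 011111✓ 101000 101111✓ 110000✓ 110100✓ 110110✓ 111101✓ 111111✓
Round 1: -11101✓ -11111✓ 0-1101 00-100 000-00 0000-1 00000- 00110- 011-01 0111-1✓ 01111- 1-1111 110-00 1101-0 1111-1✓
Round 2: -111-1
PIs = {-111-1, 0-1101, 00-100, 000-00, 0000-1, 00000-, 00110-, 011-01, 01111-, 1-1111, 101000, 110-00, 1101-0}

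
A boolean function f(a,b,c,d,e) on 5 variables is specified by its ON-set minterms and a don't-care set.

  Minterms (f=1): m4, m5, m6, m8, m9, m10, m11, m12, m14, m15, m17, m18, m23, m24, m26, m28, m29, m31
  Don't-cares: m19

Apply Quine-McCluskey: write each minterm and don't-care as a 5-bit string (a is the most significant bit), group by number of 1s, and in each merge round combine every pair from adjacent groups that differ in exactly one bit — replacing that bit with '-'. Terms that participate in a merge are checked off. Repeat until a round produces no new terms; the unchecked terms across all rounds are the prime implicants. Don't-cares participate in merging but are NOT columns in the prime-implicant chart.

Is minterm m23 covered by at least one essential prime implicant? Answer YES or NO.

NO

[col 0] 00100*, 00101*, 00110*, 01000*, 01001*, 01010*, 01011*, 01100*, 01110*, 01111*, 10001*, 10010*, 10011*, 10111*, 11000*, 11010*, 11100*, 11101*, 11111*
[col 1] -1000*, -1010*, -1100*, -1111, 0-100*, 0-110*, 001-0*, 0010-, 01-00*, 01-10*, 01-11*, 010-0*, 010-1*, 0100-*, 0101-*, 011-0*, 0111-*, 1-010, 1-111, 10-11, 100-1, 1001-, 11-00*, 110-0*, 111-1, 1110-
[col 2] -1-00, -10-0, 0-1-0, 01--0, 01-1-, 010--
Prime implicants: -1-00, -10-0, -1111, 0-1-0, 0010-, 01--0, 01-1-, 010--, 1-010, 1-111, 10-11, 100-1, 1001-, 111-1, 1110-
PI chart (minterm → PIs covering it):
  4 | 0-1-0,0010-
  5 | 0010-  (sole → essential)
  6 | 0-1-0  (sole → essential)
  8 | -1-00,-10-0,01--0,010--
  9 | 010--  (sole → essential)
  10 | -10-0,01--0,01-1-,010--
  11 | 01-1-,010--
  12 | -1-00,0-1-0,01--0
  14 | 0-1-0,01--0,01-1-
  15 | -1111,01-1-
  17 | 100-1  (sole → essential)
  18 | 1-010,1001-
  23 | 1-111,10-11
  24 | -1-00,-10-0
  26 | -10-0,1-010
  28 | -1-00,1110-
  29 | 111-1,1110-
  31 | -1111,1-111,111-1
Essential prime implicants: 0-1-0, 0010-, 010--, 100-1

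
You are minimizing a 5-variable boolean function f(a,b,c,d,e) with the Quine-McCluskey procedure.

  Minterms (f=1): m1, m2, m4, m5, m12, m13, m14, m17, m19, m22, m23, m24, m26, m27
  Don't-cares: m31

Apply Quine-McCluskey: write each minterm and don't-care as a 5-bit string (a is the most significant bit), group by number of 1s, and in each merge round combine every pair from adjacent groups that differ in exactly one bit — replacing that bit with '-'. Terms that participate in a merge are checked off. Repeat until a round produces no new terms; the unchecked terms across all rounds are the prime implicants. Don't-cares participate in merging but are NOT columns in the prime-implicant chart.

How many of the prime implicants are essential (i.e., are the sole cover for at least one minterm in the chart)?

5

Round 0: 00001✓ 00010 00100✓ 00101✓ 01100✓ 01101✓ 01110✓ 10001✓ 10011✓ 10110✓ 10111✓ 11000✓ 11010✓ 11011✓ 11111✓
Round 1: -0001 0-100✓ 0-101✓ 00-01 0010-✓ 011-0 0110-✓ 1-011✓ 1-111✓ 10-11✓ 100-1 1011- 11-11✓ 110-0 1101-
Round 2: 0-10- 1--11
PIs = {-0001, 0-10-, 00-01, 00010, 011-0, 1--11, 100-1, 1011-, 110-0, 1101-}
Coverage chart:
  m1: -0001,00-01
  m2: 00010 ←essential
  m4: 0-10- ←essential
  m5: 0-10-,00-01
  m12: 0-10-,011-0
  m13: 0-10- ←essential
  m14: 011-0 ←essential
  m17: -0001,100-1
  m19: 1--11,100-1
  m22: 1011- ←essential
  m23: 1--11,1011-
  m24: 110-0 ←essential
  m26: 110-0,1101-
  m27: 1--11,1101-
Essential: 0-10-, 00010, 011-0, 1011-, 110-0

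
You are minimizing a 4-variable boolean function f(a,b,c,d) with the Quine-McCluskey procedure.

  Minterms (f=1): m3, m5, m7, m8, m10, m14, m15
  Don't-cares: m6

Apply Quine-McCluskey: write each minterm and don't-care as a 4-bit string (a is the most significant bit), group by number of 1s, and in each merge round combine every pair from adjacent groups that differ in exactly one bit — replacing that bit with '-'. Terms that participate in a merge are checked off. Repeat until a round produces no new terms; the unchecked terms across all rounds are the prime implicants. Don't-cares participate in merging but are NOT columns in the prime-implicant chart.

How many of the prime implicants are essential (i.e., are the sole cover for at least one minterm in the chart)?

size-2^0 implicants → 0011(✓)  0101(✓)  0110(✓)  0111(✓)  1000(✓)  1010(✓)  1110(✓)  1111(✓)
size-2^1 implicants → -110(✓)  -111(✓)  0-11  01-1  011-(✓)  1-10  10-0  111-(✓)
size-2^2 implicants → -11-
Unchecked terms (primes): -11-, 0-11, 01-1, 1-10, 10-0
Minterm coverage:
  m3 ⊆ 0-11 [E]
  m5 ⊆ 01-1 [E]
  m7 ⊆ -11-,0-11,01-1
  m8 ⊆ 10-0 [E]
  m10 ⊆ 1-10,10-0
  m14 ⊆ -11-,1-10
  m15 ⊆ -11- [E]
E = {-11-, 0-11, 01-1, 10-0}

4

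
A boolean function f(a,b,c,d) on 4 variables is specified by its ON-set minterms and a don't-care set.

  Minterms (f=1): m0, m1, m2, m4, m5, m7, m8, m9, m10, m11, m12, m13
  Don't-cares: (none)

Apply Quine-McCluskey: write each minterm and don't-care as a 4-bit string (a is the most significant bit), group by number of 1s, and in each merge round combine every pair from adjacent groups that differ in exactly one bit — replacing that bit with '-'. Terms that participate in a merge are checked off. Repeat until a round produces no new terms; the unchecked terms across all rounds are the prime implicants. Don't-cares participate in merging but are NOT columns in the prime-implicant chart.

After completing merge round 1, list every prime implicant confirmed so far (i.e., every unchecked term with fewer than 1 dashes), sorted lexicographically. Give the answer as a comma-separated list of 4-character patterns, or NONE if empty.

Round 0: 0000✓ 0001✓ 0010✓ 0100✓ 0101✓ 0111✓ 1000✓ 1001✓ 1010✓ 1011✓ 1100✓ 1101✓
Round 1: -000✓ -001✓ -010✓ -100✓ -101✓ 0-00✓ 0-01✓ 00-0✓ 000-✓ 01-1 010-✓ 1-00✓ 1-01✓ 10-0✓ 10-1✓ 100-✓ 101-✓ 110-✓
Round 2: --00✓ --01✓ -0-0 -00-✓ -10-✓ 0-0-✓ 1-0-✓ 10--
Round 3: --0-
PIs = {--0-, -0-0, 01-1, 10--}

NONE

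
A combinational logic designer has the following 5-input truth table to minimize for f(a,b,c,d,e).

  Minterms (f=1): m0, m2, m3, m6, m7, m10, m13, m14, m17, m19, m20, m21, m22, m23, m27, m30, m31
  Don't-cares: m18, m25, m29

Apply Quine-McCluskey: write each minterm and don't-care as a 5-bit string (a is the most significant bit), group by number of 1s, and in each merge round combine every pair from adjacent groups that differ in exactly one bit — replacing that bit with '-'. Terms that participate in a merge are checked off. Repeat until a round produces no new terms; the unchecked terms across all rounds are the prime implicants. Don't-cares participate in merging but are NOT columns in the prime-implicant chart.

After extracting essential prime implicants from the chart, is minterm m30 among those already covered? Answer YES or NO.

size-2^0 implicants → 00000(✓)  00010(✓)  00011(✓)  00110(✓)  00111(✓)  01010(✓)  01101(✓)  01110(✓)  10001(✓)  10010(✓)  10011(✓)  10100(✓)  10101(✓)  10110(✓)  10111(✓)  11001(✓)  11011(✓)  11101(✓)  11110(✓)  11111(✓)
size-2^1 implicants → -0010(✓)  -0011(✓)  -0110(✓)  -0111(✓)  -1101  -1110(✓)  0-010(✓)  0-110(✓)  00-10(✓)  00-11(✓)  000-0  0001-(✓)  0011-(✓)  01-10(✓)  1-001(✓)  1-011(✓)  1-101(✓)  1-110(✓)  1-111(✓)  10-01(✓)  10-10(✓)  10-11(✓)  100-1(✓)  1001-(✓)  101-0(✓)  101-1(✓)  1010-(✓)  1011-(✓)  11-01(✓)  11-11(✓)  110-1(✓)  111-1(✓)  1111-(✓)
size-2^2 implicants → --110  -0-10(✓)  -0-11(✓)  -001-(✓)  -011-(✓)  0--10  00-1-(✓)  1--01(✓)  1--11(✓)  1-0-1(✓)  1-1-1(✓)  1-11-  10--1(✓)  10-1-(✓)  101--  11--1(✓)
size-2^3 implicants → -0-1-  1---1
Unchecked terms (primes): --110, -0-1-, -1101, 0--10, 000-0, 1---1, 1-11-, 101--
Minterm coverage:
  m0 ⊆ 000-0 [E]
  m2 ⊆ -0-1-,0--10,000-0
  m3 ⊆ -0-1- [E]
  m6 ⊆ --110,-0-1-,0--10
  m7 ⊆ -0-1- [E]
  m10 ⊆ 0--10 [E]
  m13 ⊆ -1101 [E]
  m14 ⊆ --110,0--10
  m17 ⊆ 1---1 [E]
  m19 ⊆ -0-1-,1---1
  m20 ⊆ 101-- [E]
  m21 ⊆ 1---1,101--
  m22 ⊆ --110,-0-1-,1-11-,101--
  m23 ⊆ -0-1-,1---1,1-11-,101--
  m27 ⊆ 1---1 [E]
  m30 ⊆ --110,1-11-
  m31 ⊆ 1---1,1-11-
E = {-0-1-, -1101, 0--10, 000-0, 1---1, 101--}

NO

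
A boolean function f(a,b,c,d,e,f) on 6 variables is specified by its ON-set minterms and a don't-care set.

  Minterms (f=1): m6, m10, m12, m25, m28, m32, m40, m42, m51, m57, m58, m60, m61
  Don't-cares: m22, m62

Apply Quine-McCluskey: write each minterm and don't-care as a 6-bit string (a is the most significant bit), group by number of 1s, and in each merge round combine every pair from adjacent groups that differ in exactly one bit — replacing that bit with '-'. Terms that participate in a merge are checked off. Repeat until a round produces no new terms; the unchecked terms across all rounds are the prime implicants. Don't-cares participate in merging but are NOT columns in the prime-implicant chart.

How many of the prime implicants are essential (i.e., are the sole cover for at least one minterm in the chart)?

6

[col 0] 000110*, 001010*, 001100*, 010110*, 011001*, 011100*, 100000*, 101000*, 101010*, 110011, 111001*, 111010*, 111100*, 111101*, 111110*
[col 1] -01010, -11001, -11100, 0-0110, 0-1100, 1-1010, 10-000, 1010-0, 111-01, 111-10, 1111-0, 11110-
Prime implicants: -01010, -11001, -11100, 0-0110, 0-1100, 1-1010, 10-000, 1010-0, 110011, 111-01, 111-10, 1111-0, 11110-
PI chart (minterm → PIs covering it):
  6 | 0-0110  (sole → essential)
  10 | -01010  (sole → essential)
  12 | 0-1100  (sole → essential)
  25 | -11001  (sole → essential)
  28 | -11100,0-1100
  32 | 10-000  (sole → essential)
  40 | 10-000,1010-0
  42 | -01010,1-1010,1010-0
  51 | 110011  (sole → essential)
  57 | -11001,111-01
  58 | 1-1010,111-10
  60 | -11100,1111-0,11110-
  61 | 111-01,11110-
Essential prime implicants: -01010, -11001, 0-0110, 0-1100, 10-000, 110011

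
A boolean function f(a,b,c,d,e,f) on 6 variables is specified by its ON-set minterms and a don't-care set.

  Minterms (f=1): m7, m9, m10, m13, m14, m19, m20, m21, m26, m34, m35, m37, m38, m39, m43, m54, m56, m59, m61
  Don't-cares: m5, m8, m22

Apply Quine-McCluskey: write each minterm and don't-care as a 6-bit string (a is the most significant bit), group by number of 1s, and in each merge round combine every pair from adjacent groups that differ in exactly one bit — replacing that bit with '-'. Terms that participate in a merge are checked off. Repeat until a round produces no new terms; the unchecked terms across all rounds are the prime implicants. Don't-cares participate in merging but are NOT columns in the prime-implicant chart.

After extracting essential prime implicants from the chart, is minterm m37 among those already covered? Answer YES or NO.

Round 0: 000101✓ 000111✓ 001000✓ 001001✓ 001010✓ 001101✓ 001110✓ 010011 010100✓ 010101✓ 010110✓ 011010✓ 100010✓ 100011✓ 100101✓ 100110✓ 100111✓ 101011✓ 110110✓ 111000 111011✓ 111101
Round 1: -00101✓ -00111✓ -10110 0-0101 0-1010 00-101 0001-1✓ 001-01 001-10 0010-0 00100- 0101-0 01010- 1-0110 1-1011 10-011 100-10✓ 100-11✓ 10001-✓ 1001-1✓ 10011-✓
Round 2: -001-1 100-1-
PIs = {-001-1, -10110, 0-0101, 0-1010, 00-101, 001-01, 001-10, 0010-0, 00100-, 010011, 0101-0, 01010-, 1-0110, 1-1011, 10-011, 100-1-, 111000, 111101}
Coverage chart:
  m7: -001-1 ←essential
  m9: 001-01,00100-
  m10: 0-1010,001-10,0010-0
  m13: 00-101,001-01
  m14: 001-10 ←essential
  m19: 010011 ←essential
  m20: 0101-0,01010-
  m21: 0-0101,01010-
  m26: 0-1010 ←essential
  m34: 100-1- ←essential
  m35: 10-011,100-1-
  m37: -001-1 ←essential
  m38: 1-0110,100-1-
  m39: -001-1,100-1-
  m43: 1-1011,10-011
  m54: -10110,1-0110
  m56: 111000 ←essential
  m59: 1-1011 ←essential
  m61: 111101 ←essential
Essential: -001-1, 0-1010, 001-10, 010011, 1-1011, 100-1-, 111000, 111101

YES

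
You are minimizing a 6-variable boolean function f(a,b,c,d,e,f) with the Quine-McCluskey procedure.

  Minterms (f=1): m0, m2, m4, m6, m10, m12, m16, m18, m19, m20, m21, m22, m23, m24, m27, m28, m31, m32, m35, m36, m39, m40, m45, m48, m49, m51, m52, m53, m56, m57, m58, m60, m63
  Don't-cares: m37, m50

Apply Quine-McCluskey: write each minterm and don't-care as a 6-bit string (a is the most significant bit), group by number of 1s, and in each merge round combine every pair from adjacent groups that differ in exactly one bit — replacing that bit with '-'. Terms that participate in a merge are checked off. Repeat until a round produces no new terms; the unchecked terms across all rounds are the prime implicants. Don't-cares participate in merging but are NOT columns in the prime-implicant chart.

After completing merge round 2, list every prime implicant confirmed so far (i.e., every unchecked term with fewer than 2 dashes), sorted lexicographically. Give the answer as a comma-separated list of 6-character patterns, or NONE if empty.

-11111, 00-010, 1-0011, 10-101, 100-11, 1001-1

[col 0] 000000*, 000010*, 000100*, 000110*, 001010*, 001100*, 010000*, 010010*, 010011*, 010100*, 010101*, 010110*, 010111*, 011000*, 011011*, 011100*, 011111*, 100000*, 100011*, 100100*, 100101*, 100111*, 101000*, 101101*, 110000*, 110001*, 110010*, 110011*, 110100*, 110101*, 111000*, 111001*, 111010*, 111100*, 111111*
[col 1] -00000*, -00100*, -10000*, -10010*, -10011*, -10100*, -10101*, -11000*, -11100*, -11111, 0-0000*, 0-0010*, 0-0100*, 0-0110*, 0-1100*, 00-010, 00-100*, 000-00*, 000-10*, 0000-0*, 0001-0*, 01-000*, 01-011*, 01-100*, 01-111*, 010-00*, 010-10*, 010-11*, 0100-0*, 01001-*, 0101-0*, 0101-1*, 01010-*, 01011-*, 011-00*, 011-11*, 1-0000*, 1-0011, 1-0100*, 1-0101*, 1-1000*, 10-000*, 10-101, 100-00*, 100-11, 1001-1, 10010-*, 11-000*, 11-001*, 11-010*, 11-100*, 110-00*, 110-01*, 1100-0*, 1100-1*, 11000-*, 11001-*, 11010-*, 111-00*, 1110-0*, 11100-*
[col 2] --0000*, --0100*, -00-00*, -1-000*, -1-100*, -10-00*, -100-0, -1001-, -1010-, -11-00*, 0--100, 0-0-00*, 0-0-10*, 0-00-0*, 0-01-0*, 000--0*, 01--00*, 01--11, 010--0*, 010-1-, 0101--, 1--000, 1-0-00*, 1-010-, 11--00*, 11-0-0, 11-00-, 110-0-, 1100--
[col 3] --0-00, -1--00, 0-0--0
Prime implicants: --0-00, -1--00, -100-0, -1001-, -1010-, -11111, 0--100, 0-0--0, 00-010, 01--11, 010-1-, 0101--, 1--000, 1-0011, 1-010-, 10-101, 100-11, 1001-1, 11-0-0, 11-00-, 110-0-, 1100--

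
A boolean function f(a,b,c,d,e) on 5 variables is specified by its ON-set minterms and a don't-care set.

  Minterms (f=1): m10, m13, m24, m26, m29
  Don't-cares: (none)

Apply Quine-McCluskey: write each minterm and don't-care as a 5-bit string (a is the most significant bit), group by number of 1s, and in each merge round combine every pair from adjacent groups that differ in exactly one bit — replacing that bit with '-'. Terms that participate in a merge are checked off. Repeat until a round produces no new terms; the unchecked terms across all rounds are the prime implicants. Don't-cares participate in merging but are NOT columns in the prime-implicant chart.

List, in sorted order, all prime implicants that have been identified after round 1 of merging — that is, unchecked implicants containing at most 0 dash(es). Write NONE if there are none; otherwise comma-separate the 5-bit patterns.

[col 0] 01010*, 01101*, 11000*, 11010*, 11101*
[col 1] -1010, -1101, 110-0
Prime implicants: -1010, -1101, 110-0

NONE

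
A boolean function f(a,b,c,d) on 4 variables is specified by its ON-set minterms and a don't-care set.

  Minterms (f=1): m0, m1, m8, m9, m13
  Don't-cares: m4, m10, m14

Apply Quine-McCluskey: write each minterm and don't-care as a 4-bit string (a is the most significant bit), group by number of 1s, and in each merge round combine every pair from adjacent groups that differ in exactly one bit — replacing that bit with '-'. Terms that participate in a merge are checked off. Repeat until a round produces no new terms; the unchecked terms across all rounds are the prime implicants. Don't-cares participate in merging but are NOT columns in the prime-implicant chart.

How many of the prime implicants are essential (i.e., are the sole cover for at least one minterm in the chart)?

size-2^0 implicants → 0000(✓)  0001(✓)  0100(✓)  1000(✓)  1001(✓)  1010(✓)  1101(✓)  1110(✓)
size-2^1 implicants → -000(✓)  -001(✓)  0-00  000-(✓)  1-01  1-10  10-0  100-(✓)
size-2^2 implicants → -00-
Unchecked terms (primes): -00-, 0-00, 1-01, 1-10, 10-0
Minterm coverage:
  m0 ⊆ -00-,0-00
  m1 ⊆ -00- [E]
  m8 ⊆ -00-,10-0
  m9 ⊆ -00-,1-01
  m13 ⊆ 1-01 [E]
E = {-00-, 1-01}

2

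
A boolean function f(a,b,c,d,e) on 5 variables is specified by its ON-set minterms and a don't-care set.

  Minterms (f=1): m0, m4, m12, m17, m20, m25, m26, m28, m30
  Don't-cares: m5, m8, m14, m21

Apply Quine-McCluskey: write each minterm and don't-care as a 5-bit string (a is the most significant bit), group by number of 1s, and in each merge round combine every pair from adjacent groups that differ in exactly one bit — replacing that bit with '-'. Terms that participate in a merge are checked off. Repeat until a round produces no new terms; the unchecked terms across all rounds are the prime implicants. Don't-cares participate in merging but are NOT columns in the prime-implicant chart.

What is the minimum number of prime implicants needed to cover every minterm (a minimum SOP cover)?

4

size-2^0 implicants → 00000(✓)  00100(✓)  00101(✓)  01000(✓)  01100(✓)  01110(✓)  10001(✓)  10100(✓)  10101(✓)  11001(✓)  11010(✓)  11100(✓)  11110(✓)
size-2^1 implicants → -0100(✓)  -0101(✓)  -1100(✓)  -1110(✓)  0-000(✓)  0-100(✓)  00-00(✓)  0010-(✓)  01-00(✓)  011-0(✓)  1-001  1-100(✓)  10-01  1010-(✓)  11-10  111-0(✓)
size-2^2 implicants → --100  -010-  -11-0  0--00
Unchecked terms (primes): --100, -010-, -11-0, 0--00, 1-001, 10-01, 11-10
Minterm coverage:
  m0 ⊆ 0--00 [E]
  m4 ⊆ --100,-010-,0--00
  m12 ⊆ --100,-11-0,0--00
  m17 ⊆ 1-001,10-01
  m20 ⊆ --100,-010-
  m25 ⊆ 1-001 [E]
  m26 ⊆ 11-10 [E]
  m28 ⊆ --100,-11-0
  m30 ⊆ -11-0,11-10
E = {0--00, 1-001, 11-10}
Petrick residual → --100
Cover = cd'e' + a'd'e' + ac'd'e + abde'  |cover|=4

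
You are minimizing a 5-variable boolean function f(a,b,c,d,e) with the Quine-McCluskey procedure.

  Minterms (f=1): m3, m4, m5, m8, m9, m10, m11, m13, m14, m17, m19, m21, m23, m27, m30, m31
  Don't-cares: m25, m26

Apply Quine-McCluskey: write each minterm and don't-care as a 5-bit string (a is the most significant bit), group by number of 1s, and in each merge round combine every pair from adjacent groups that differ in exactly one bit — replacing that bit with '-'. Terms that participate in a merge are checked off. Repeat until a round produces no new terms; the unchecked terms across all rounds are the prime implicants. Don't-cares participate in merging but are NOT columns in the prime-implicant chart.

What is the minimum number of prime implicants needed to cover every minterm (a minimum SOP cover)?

7

Round 0: 00011✓ 00100✓ 00101✓ 01000✓ 01001✓ 01010✓ 01011✓ 01101✓ 01110✓ 10001✓ 10011✓ 10101✓ 10111✓ 11001✓ 11010✓ 11011✓ 11110✓ 11111✓
Round 1: -0011✓ -0101 -1001✓ -1010✓ -1011✓ -1110✓ 0-011✓ 0-101 0010- 01-01 01-10✓ 010-0✓ 010-1✓ 0100-✓ 0101-✓ 1-001✓ 1-011✓ 1-111✓ 10-01✓ 10-11✓ 100-1✓ 101-1✓ 11-10✓ 11-11✓ 110-1✓ 1101-✓ 1111-✓
Round 2: --011 -1-10 -10-1 -101- 010-- 1--11 1-0-1 10--1 11-1-
PIs = {--011, -0101, -1-10, -10-1, -101-, 0-101, 0010-, 01-01, 010--, 1--11, 1-0-1, 10--1, 11-1-}
Coverage chart:
  m3: --011 ←essential
  m4: 0010- ←essential
  m5: -0101,0-101,0010-
  m8: 010-- ←essential
  m9: -10-1,01-01,010--
  m10: -1-10,-101-,010--
  m11: --011,-10-1,-101-,010--
  m13: 0-101,01-01
  m14: -1-10 ←essential
  m17: 1-0-1,10--1
  m19: --011,1--11,1-0-1,10--1
  m21: -0101,10--1
  m23: 1--11,10--1
  m27: --011,-10-1,-101-,1--11,1-0-1,11-1-
  m30: -1-10,11-1-
  m31: 1--11,11-1-
Essential: --011, -1-10, 0010-, 010--
Petrick residual → 0-101, 1--11, 10--1
Min cover (7 terms): c'de + bde' + a'cd'e + a'b'cd' + a'bc' + ade + ab'e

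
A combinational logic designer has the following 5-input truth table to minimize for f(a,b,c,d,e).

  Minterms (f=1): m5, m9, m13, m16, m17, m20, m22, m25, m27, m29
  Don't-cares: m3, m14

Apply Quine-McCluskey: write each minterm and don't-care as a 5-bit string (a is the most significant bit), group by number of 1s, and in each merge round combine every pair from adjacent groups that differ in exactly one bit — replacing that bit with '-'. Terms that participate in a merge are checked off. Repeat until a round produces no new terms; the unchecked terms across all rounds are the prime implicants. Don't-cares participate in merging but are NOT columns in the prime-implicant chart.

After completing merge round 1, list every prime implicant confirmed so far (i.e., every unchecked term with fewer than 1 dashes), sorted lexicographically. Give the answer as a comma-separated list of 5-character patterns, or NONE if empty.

00011, 01110

[col 0] 00011, 00101*, 01001*, 01101*, 01110, 10000*, 10001*, 10100*, 10110*, 11001*, 11011*, 11101*
[col 1] -1001*, -1101*, 0-101, 01-01*, 1-001, 10-00, 1000-, 101-0, 11-01*, 110-1
[col 2] -1-01
Prime implicants: -1-01, 0-101, 00011, 01110, 1-001, 10-00, 1000-, 101-0, 110-1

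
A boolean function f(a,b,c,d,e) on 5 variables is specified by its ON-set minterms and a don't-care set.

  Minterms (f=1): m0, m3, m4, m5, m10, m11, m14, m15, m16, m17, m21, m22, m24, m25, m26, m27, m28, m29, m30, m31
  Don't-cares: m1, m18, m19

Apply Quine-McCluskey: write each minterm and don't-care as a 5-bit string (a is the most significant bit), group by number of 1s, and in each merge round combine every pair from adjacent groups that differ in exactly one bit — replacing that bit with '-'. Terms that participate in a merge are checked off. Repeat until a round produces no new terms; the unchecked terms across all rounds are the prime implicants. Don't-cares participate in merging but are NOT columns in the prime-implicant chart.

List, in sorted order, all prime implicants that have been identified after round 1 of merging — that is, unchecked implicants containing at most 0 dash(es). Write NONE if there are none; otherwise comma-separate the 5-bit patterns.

Round 0: 00000✓ 00001✓ 00011✓ 00100✓ 00101✓ 01010✓ 01011✓ 01110✓ 01111✓ 10000✓ 10001✓ 10010✓ 10011✓ 10101✓ 10110✓ 11000✓ 11001✓ 11010✓ 11011✓ 11100✓ 11101✓ 11110✓ 11111✓
Round 1: -0000✓ -0001✓ -0011✓ -0101✓ -1010✓ -1011✓ -1110✓ -1111✓ 0-011✓ 00-00✓ 00-01✓ 000-1✓ 0000-✓ 0010-✓ 01-10✓ 01-11✓ 0101-✓ 0111-✓ 1-000✓ 1-001✓ 1-010✓ 1-011✓ 1-101✓ 1-110✓ 10-01✓ 10-10✓ 100-0✓ 100-1✓ 1000-✓ 1001-✓ 11-00✓ 11-01✓ 11-10✓ 11-11✓ 110-0✓ 110-1✓ 1100-✓ 1101-✓ 111-0✓ 111-1✓ 1110-✓ 1111-✓
Round 2: --011 -0-01 -00-1 -000- -1-10✓ -1-11✓ -101-✓ -111-✓ 00-0- 01-1-✓ 1--01 1--10 1-0-0✓ 1-0-1✓ 1-00-✓ 1-01-✓ 100--✓ 11--0✓ 11--1✓ 11-0-✓ 11-1-✓ 110--✓ 111--✓
Round 3: -1-1- 1-0-- 11---
PIs = {--011, -0-01, -00-1, -000-, -1-1-, 00-0-, 1--01, 1--10, 1-0--, 11---}

NONE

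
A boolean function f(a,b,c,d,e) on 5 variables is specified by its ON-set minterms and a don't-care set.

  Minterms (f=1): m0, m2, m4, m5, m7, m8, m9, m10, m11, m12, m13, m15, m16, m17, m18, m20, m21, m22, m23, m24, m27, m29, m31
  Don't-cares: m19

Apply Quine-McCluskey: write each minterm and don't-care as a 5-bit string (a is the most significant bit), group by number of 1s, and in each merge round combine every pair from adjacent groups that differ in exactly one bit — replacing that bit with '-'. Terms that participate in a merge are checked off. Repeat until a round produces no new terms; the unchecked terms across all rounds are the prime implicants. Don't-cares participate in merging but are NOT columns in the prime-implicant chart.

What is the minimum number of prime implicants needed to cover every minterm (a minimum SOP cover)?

7

Round 0: 00000✓ 00010✓ 00100✓ 00101✓ 00111✓ 01000✓ 01001✓ 01010✓ 01011✓ 01100✓ 01101✓ 01111✓ 10000✓ 10001✓ 10010✓ 10011✓ 10100✓ 10101✓ 10110✓ 10111✓ 11000✓ 11011✓ 11101✓ 11111✓
Round 1: -0000✓ -0010✓ -0100✓ -0101✓ -0111✓ -1000✓ -1011✓ -1101✓ -1111✓ 0-000✓ 0-010✓ 0-100✓ 0-101✓ 0-111✓ 00-00✓ 000-0✓ 001-1✓ 0010-✓ 01-00✓ 01-01✓ 01-11✓ 010-0✓ 010-1✓ 0100-✓ 0101-✓ 011-1✓ 0110-✓ 1-000✓ 1-011✓ 1-101✓ 1-111✓ 10-00✓ 10-01✓ 10-10✓ 10-11✓ 100-0✓ 100-1✓ 1000-✓ 1001-✓ 101-0✓ 101-1✓ 1010-✓ 1011-✓ 11-11✓ 111-1✓
Round 2: --000 --101✓ --111✓ -0-00 -00-0 -01-1✓ -010- -1-11 -11-1✓ 0--00 0-0-0 0-1-1✓ 0-10- 01--1 01-0- 010-- 1--11 1-1-1✓ 10--0✓ 10--1✓ 10-0-✓ 10-1-✓ 100--✓ 101--✓
Round 3: --1-1 10---
PIs = {--000, --1-1, -0-00, -00-0, -010-, -1-11, 0--00, 0-0-0, 0-10-, 01--1, 01-0-, 010--, 1--11, 10---}
Coverage chart:
  m0: --000,-0-00,-00-0,0--00,0-0-0
  m2: -00-0,0-0-0
  m4: -0-00,-010-,0--00,0-10-
  m5: --1-1,-010-,0-10-
  m7: --1-1 ←essential
  m8: --000,0--00,0-0-0,01-0-,010--
  m9: 01--1,01-0-,010--
  m10: 0-0-0,010--
  m11: -1-11,01--1,010--
  m12: 0--00,0-10-,01-0-
  m13: --1-1,0-10-,01--1,01-0-
  m15: --1-1,-1-11,01--1
  m16: --000,-0-00,-00-0,10---
  m17: 10--- ←essential
  m18: -00-0,10---
  m20: -0-00,-010-,10---
  m21: --1-1,-010-,10---
  m22: 10--- ←essential
  m23: --1-1,1--11,10---
  m24: --000 ←essential
  m27: -1-11,1--11
  m29: --1-1 ←essential
  m31: --1-1,-1-11,1--11
Essential: --000, --1-1, 10---
Petrick residual → -0-00, -1-11, 0-0-0, 01-0-
Min cover (7 terms): c'd'e' + ce + b'd'e' + bde + a'c'e' + a'bd' + ab'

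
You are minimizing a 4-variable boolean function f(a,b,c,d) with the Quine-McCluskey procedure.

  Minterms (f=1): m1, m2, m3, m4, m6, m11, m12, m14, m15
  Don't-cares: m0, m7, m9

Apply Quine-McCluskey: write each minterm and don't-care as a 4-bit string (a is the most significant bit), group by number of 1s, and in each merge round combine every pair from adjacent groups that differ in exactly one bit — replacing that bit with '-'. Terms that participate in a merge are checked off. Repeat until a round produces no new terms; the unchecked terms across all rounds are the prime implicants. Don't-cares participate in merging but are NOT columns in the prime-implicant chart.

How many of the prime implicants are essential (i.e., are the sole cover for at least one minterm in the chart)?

Round 0: 0000✓ 0001✓ 0010✓ 0011✓ 0100✓ 0110✓ 0111✓ 1001✓ 1011✓ 1100✓ 1110✓ 1111✓
Round 1: -001✓ -011✓ -100✓ -110✓ -111✓ 0-00✓ 0-10✓ 0-11✓ 00-0✓ 00-1✓ 000-✓ 001-✓ 01-0✓ 011-✓ 1-11✓ 10-1✓ 11-0✓ 111-✓
Round 2: --11 -0-1 -1-0 -11- 0--0 0-1- 00--
PIs = {--11, -0-1, -1-0, -11-, 0--0, 0-1-, 00--}
Coverage chart:
  m1: -0-1,00--
  m2: 0--0,0-1-,00--
  m3: --11,-0-1,0-1-,00--
  m4: -1-0,0--0
  m6: -1-0,-11-,0--0,0-1-
  m11: --11,-0-1
  m12: -1-0 ←essential
  m14: -1-0,-11-
  m15: --11,-11-
Essential: -1-0

1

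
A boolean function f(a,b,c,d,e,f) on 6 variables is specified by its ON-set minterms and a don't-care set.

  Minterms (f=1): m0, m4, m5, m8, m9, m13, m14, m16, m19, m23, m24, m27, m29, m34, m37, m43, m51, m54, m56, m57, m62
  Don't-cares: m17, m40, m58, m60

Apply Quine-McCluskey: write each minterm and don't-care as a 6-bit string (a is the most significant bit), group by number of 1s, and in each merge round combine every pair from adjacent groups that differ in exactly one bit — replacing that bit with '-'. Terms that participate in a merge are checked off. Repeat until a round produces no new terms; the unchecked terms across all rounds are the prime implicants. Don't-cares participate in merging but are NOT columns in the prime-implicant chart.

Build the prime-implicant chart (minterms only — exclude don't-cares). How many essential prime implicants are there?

10

size-2^0 implicants → 000000(✓)  000100(✓)  000101(✓)  001000(✓)  001001(✓)  001101(✓)  001110  010000(✓)  010001(✓)  010011(✓)  010111(✓)  011000(✓)  011011(✓)  011101(✓)  100010  100101(✓)  101000(✓)  101011  110011(✓)  110110(✓)  111000(✓)  111001(✓)  111010(✓)  111100(✓)  111110(✓)
size-2^1 implicants → -00101  -01000(✓)  -10011  -11000(✓)  0-0000(✓)  0-1000(✓)  0-1101  00-000(✓)  00-101  000-00  00010-  001-01  00100-  01-000(✓)  01-011  010-11  0100-1  01000-  1-1000(✓)  11-110  111-00(✓)  111-10(✓)  1110-0(✓)  11100-  1111-0(✓)
size-2^2 implicants → --1000  0--000  111--0
Unchecked terms (primes): --1000, -00101, -10011, 0--000, 0-1101, 00-101, 000-00, 00010-, 001-01, 00100-, 001110, 01-011, 010-11, 0100-1, 01000-, 100010, 101011, 11-110, 111--0, 11100-
Minterm coverage:
  m0 ⊆ 0--000,000-00
  m4 ⊆ 000-00,00010-
  m5 ⊆ -00101,00-101,00010-
  m8 ⊆ --1000,0--000,00100-
  m9 ⊆ 001-01,00100-
  m13 ⊆ 0-1101,00-101,001-01
  m14 ⊆ 001110 [E]
  m16 ⊆ 0--000,01000-
  m19 ⊆ -10011,01-011,010-11,0100-1
  m23 ⊆ 010-11 [E]
  m24 ⊆ --1000,0--000
  m27 ⊆ 01-011 [E]
  m29 ⊆ 0-1101 [E]
  m34 ⊆ 100010 [E]
  m37 ⊆ -00101 [E]
  m43 ⊆ 101011 [E]
  m51 ⊆ -10011 [E]
  m54 ⊆ 11-110 [E]
  m56 ⊆ --1000,111--0,11100-
  m57 ⊆ 11100- [E]
  m62 ⊆ 11-110,111--0
E = {-00101, -10011, 0-1101, 001110, 01-011, 010-11, 100010, 101011, 11-110, 11100-}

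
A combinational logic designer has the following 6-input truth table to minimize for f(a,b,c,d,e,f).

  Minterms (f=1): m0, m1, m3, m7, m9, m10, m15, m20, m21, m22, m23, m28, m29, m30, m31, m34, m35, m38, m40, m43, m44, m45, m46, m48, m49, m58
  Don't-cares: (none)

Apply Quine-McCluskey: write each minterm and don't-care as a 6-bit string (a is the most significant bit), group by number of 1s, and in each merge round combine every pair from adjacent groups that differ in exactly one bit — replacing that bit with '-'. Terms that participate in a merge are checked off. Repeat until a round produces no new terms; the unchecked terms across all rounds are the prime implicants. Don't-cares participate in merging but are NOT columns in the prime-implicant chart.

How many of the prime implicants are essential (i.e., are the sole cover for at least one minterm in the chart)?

10

Round 0: 000000✓ 000001✓ 000011✓ 000111✓ 001001✓ 001010 001111✓ 010100✓ 010101✓ 010110✓ 010111✓ 011100✓ 011101✓ 011110✓ 011111✓ 100010✓ 100011✓ 100110✓ 101000✓ 101011✓ 101100✓ 101101✓ 101110✓ 110000✓ 110001✓ 111010
Round 1: -00011 0-0111✓ 0-1111✓ 00-001 00-111✓ 000-11 0000-1 00000- 01-100✓ 01-101✓ 01-110✓ 01-111✓ 0101-0✓ 0101-1✓ 01010-✓ 01011-✓ 0111-0✓ 0111-1✓ 01110-✓ 01111-✓ 10-011 10-110 100-10 10001- 101-00 1011-0 10110- 11000-
Round 2: 0--111 01-1-0✓ 01-1-1✓ 01-10-✓ 01-11-✓ 0101--✓ 0111--✓
Round 3: 01-1--
PIs = {-00011, 0--111, 00-001, 000-11, 0000-1, 00000-, 001010, 01-1--, 10-011, 10-110, 100-10, 10001-, 101-00, 1011-0, 10110-, 11000-, 111010}
Coverage chart:
  m0: 00000- ←essential
  m1: 00-001,0000-1,00000-
  m3: -00011,000-11,0000-1
  m7: 0--111,000-11
  m9: 00-001 ←essential
  m10: 001010 ←essential
  m15: 0--111 ←essential
  m20: 01-1-- ←essential
  m21: 01-1-- ←essential
  m22: 01-1-- ←essential
  m23: 0--111,01-1--
  m28: 01-1-- ←essential
  m29: 01-1-- ←essential
  m30: 01-1-- ←essential
  m31: 0--111,01-1--
  m34: 100-10,10001-
  m35: -00011,10-011,10001-
  m38: 10-110,100-10
  m40: 101-00 ←essential
  m43: 10-011 ←essential
  m44: 101-00,1011-0,10110-
  m45: 10110- ←essential
  m46: 10-110,1011-0
  m48: 11000- ←essential
  m49: 11000- ←essential
  m58: 111010 ←essential
Essential: 0--111, 00-001, 00000-, 001010, 01-1--, 10-011, 101-00, 10110-, 11000-, 111010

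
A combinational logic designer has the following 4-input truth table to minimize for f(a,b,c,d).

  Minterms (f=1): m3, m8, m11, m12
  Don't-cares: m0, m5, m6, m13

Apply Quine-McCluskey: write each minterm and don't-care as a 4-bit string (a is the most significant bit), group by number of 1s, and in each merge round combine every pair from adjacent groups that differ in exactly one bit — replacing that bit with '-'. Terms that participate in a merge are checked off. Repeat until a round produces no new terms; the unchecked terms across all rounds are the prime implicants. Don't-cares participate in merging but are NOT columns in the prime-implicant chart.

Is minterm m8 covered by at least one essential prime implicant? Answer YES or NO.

[col 0] 0000*, 0011*, 0101*, 0110, 1000*, 1011*, 1100*, 1101*
[col 1] -000, -011, -101, 1-00, 110-
Prime implicants: -000, -011, -101, 0110, 1-00, 110-
PI chart (minterm → PIs covering it):
  3 | -011  (sole → essential)
  8 | -000,1-00
  11 | -011  (sole → essential)
  12 | 1-00,110-
Essential prime implicants: -011

NO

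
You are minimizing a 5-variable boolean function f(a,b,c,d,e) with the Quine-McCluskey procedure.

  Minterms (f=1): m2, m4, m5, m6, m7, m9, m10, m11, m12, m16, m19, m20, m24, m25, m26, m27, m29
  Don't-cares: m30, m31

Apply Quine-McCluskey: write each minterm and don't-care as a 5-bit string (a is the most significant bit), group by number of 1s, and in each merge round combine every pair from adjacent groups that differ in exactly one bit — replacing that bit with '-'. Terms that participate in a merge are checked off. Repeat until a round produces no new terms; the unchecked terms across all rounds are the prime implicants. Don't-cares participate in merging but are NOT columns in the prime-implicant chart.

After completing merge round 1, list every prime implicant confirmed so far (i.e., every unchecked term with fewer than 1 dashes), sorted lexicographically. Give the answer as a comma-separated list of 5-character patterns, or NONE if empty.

NONE

size-2^0 implicants → 00010(✓)  00100(✓)  00101(✓)  00110(✓)  00111(✓)  01001(✓)  01010(✓)  01011(✓)  01100(✓)  10000(✓)  10011(✓)  10100(✓)  11000(✓)  11001(✓)  11010(✓)  11011(✓)  11101(✓)  11110(✓)  11111(✓)
size-2^1 implicants → -0100  -1001(✓)  -1010(✓)  -1011(✓)  0-010  0-100  00-10  001-0(✓)  001-1(✓)  0010-(✓)  0011-(✓)  010-1(✓)  0101-(✓)  1-000  1-011  10-00  11-01(✓)  11-10(✓)  11-11(✓)  110-0(✓)  110-1(✓)  1100-(✓)  1101-(✓)  111-1(✓)  1111-(✓)
size-2^2 implicants → -10-1  -101-  001--  11--1  11-1-  110--
Unchecked terms (primes): -0100, -10-1, -101-, 0-010, 0-100, 00-10, 001--, 1-000, 1-011, 10-00, 11--1, 11-1-, 110--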